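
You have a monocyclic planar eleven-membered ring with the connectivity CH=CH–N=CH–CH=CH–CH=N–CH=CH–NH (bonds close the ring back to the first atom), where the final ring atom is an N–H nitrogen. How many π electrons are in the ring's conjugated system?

12

Every ring atom contributes a p orbital perpendicular to the ring (the double-bond atoms are sp², each contributing one p electron; each sp² =N– keeps its lone pair in-plane and puts one electron into the π system; the pyrrole-type nitrogen donates its lone pair from the p orbital), so the π system is cyclic and fully conjugated.
Adding the contributions, 5 × 2 = 10 from the double-bond units + 2 from the NH atom = 12.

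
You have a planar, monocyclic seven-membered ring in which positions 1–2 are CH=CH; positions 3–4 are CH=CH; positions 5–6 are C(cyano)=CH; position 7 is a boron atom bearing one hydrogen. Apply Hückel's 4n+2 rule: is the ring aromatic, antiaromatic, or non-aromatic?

All ring atoms are sp² and supply a p orbital to the ring (each doubly-bonded ring atom is sp² with one p-orbital electron; the boron has an empty p orbital); the conjugation is uninterrupted.
Counting π electrons: 3 × 2 = 6 from the double-bond units + 0 from the BH atom = 6.
Since 6 = 4·1 + 2, the ring meets the 4n+2 criterion.

Aromatic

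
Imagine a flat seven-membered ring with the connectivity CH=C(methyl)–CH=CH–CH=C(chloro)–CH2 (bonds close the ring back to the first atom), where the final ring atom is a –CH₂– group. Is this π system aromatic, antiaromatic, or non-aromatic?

Because the tetrahedral CH₂ carbon is sp³ and has no p orbital in the ring π system at the CH2 position, the π system cannot extend all the way around the ring.
Hückel's rule only applies to fully conjugated rings, so this one is simply non-aromatic.

Non-aromatic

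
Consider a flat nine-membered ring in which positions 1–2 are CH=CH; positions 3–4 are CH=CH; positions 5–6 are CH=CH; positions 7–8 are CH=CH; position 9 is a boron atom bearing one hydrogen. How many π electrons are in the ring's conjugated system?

All ring atoms are sp² and supply a p orbital to the ring (every atom in a ring double bond is sp² and brings one electron to the p orbital; the boron has an empty p orbital); the conjugation is uninterrupted.
Counting π electrons: 4 × 2 = 8 from the double-bond units + 0 from the BH atom = 8.

8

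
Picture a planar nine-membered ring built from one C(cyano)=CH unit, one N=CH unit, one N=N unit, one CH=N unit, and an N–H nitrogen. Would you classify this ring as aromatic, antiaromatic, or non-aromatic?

All ring atoms are sp² and supply a p orbital to the ring (the double-bond atoms are sp², each contributing one p electron; each sp² =N– keeps its lone pair in-plane and puts one electron into the π system; the pyrrole-type nitrogen donates its lone pair from the p orbital); the conjugation is uninterrupted.
Adding the contributions, 4 × 2 = 8 from the double-bond units + 2 from the NH atom = 10.
That gives a 4n+2 count (10, n = 2).

Aromatic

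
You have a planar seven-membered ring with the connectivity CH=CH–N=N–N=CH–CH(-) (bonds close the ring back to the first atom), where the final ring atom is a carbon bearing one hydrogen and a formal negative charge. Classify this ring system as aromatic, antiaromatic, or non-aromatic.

Antiaromatic

All ring atoms are sp² and supply a p orbital to the ring (each doubly-bonded ring atom is sp² with one p-orbital electron; each sp² =N– keeps its lone pair in-plane and puts one electron into the π system; the carbanion's lone pair occupies the p orbital); the conjugation is uninterrupted.
Tallying contributions gives 3 × 2 = 6 from the double-bond units + 2 from the CH(-) atom = 8.
A 4n π count (8, n = 2) in a planar conjugated ring means antiaromatic.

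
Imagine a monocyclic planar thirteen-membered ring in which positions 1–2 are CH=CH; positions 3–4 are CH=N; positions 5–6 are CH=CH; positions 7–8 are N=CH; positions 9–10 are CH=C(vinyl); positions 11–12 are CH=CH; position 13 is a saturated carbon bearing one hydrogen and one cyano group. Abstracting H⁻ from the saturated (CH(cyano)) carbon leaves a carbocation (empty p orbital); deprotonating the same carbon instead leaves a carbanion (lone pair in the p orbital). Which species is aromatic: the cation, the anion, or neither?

In both ions every ring atom is sp² and contributes a p orbital, so both rings are fully conjugated.
Cation: 6 × 2 + 0 = 12 π electrons → 4(3), antiaromatic.
Anion: 6 × 2 + 2 = 14 π electrons → 4(3)+2, aromatic.

The anion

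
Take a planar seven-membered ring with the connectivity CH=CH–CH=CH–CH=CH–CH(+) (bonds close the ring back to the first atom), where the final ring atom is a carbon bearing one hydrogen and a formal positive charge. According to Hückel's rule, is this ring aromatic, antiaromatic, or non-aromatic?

Aromatic

All ring atoms are sp² and supply a p orbital to the ring (each doubly-bonded ring atom is sp² with one p-orbital electron; the carbocation has an empty p orbital); the conjugation is uninterrupted.
Tallying contributions gives 3 × 2 = 6 from the double-bond units + 0 from the CH(+) atom = 6.
6 = 4(1) + 2, which satisfies Hückel's 4n+2 rule.
This is the tropylium cation.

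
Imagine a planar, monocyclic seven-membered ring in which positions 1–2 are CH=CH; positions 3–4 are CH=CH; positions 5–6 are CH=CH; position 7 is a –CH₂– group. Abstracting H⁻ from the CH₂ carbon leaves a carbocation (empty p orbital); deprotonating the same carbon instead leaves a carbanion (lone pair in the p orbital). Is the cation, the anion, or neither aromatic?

The cation

Both ions have a continuous loop of p orbitals — each ring atom is sp².
Cation: 3 × 2 + 0 = 6 π electrons → 4(1)+2, aromatic.
Anion: 3 × 2 + 2 = 8 π electrons → 4(2), antiaromatic.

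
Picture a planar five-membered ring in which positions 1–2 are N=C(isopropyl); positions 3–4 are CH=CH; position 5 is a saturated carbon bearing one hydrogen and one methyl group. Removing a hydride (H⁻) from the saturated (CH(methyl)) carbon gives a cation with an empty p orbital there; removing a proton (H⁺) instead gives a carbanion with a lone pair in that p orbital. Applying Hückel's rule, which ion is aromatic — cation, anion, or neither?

In both ions every ring atom is sp² and contributes a p orbital, so both rings are fully conjugated.
Cation: 2 × 2 + 0 = 4 π electrons → 4(1), antiaromatic.
Anion: 2 × 2 + 2 = 6 π electrons → 4(1)+2, aromatic.

The anion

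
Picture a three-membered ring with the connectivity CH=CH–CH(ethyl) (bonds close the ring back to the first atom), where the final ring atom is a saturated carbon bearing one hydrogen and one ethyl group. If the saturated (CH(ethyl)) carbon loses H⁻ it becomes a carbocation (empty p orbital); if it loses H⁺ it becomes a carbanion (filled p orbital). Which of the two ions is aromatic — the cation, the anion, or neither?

Both ions have a continuous loop of p orbitals — each ring atom is sp².
Cation: 1 × 2 + 0 = 2 π electrons → 4(0)+2, aromatic.
Anion: 1 × 2 + 2 = 4 π electrons → 4(1), antiaromatic.

The cation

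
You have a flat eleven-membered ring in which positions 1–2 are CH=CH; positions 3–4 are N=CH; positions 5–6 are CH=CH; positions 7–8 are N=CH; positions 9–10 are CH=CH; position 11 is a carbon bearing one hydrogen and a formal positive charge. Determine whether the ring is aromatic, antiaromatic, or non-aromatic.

Aromatic

The p orbitals form a continuous loop: each doubly-bonded ring atom is sp² with one p-orbital electron; each =N– nitrogen is pyridine-type (lone pair in the sp² plane, one electron in the p orbital); the carbocation has an empty p orbital. The ring is fully conjugated.
Counting π electrons: 5 × 2 = 10 from the double-bond units + 0 from the CH(+) atom = 10.
With 10 π electrons (n = 2), the Hückel 4n+2 condition holds.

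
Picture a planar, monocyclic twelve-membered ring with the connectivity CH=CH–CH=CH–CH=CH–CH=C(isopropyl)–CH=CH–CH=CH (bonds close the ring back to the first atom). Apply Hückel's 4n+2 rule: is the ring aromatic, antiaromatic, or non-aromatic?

Every ring atom contributes a p orbital perpendicular to the ring (the double-bond atoms are sp², each contributing one p electron), so the π system is cyclic and fully conjugated.
Tallying contributions gives 6 × 2 = 12 from the 6 double-bond units.
A 4n π count (12, n = 3) in a planar conjugated ring means antiaromatic.

Antiaromatic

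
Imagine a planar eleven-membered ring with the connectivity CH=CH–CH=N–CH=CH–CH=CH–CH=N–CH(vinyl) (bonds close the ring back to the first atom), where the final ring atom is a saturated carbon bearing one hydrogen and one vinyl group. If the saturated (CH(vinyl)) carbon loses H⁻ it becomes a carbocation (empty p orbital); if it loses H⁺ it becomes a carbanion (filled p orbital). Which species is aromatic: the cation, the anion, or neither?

The cation

In both ions every ring atom is sp² and contributes a p orbital, so both rings are fully conjugated.
Cation: 5 × 2 + 0 = 10 π electrons → 4(2)+2, aromatic.
Anion: 5 × 2 + 2 = 12 π electrons → 4(3), antiaromatic.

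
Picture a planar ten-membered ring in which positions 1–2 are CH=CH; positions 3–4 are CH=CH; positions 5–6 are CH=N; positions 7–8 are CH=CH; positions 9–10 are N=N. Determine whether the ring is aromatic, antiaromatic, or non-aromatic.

Aromatic

Check conjugation: the double-bond atoms are sp², each contributing one p electron; each =N– nitrogen is pyridine-type (lone pair in the sp² plane, one electron in the p orbital) — every position has a p orbital, so the cyclic π system is continuous.
π-electron count: 5 × 2 = 10 from the 5 double-bond units.
That gives a 4n+2 count (10, n = 2).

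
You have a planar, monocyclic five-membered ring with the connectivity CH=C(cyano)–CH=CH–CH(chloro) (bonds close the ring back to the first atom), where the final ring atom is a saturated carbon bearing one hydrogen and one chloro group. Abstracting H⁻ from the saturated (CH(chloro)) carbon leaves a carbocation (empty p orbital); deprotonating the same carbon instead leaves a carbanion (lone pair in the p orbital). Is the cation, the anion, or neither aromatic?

Once that carbon is sp², every ring atom has a p orbital and both ions are fully conjugated.
Cation: 2 × 2 + 0 = 4 π electrons → 4(1), antiaromatic.
Anion: 2 × 2 + 2 = 6 π electrons → 4(1)+2, aromatic.

The anion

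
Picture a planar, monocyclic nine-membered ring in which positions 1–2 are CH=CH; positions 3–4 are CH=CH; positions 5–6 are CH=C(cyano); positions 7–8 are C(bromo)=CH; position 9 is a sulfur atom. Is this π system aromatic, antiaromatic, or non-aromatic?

Aromatic

The p orbitals form a continuous loop: each doubly-bonded ring atom is sp² with one p-orbital electron; the sulfur donates one lone pair from its p orbital. The ring is fully conjugated.
Counting π electrons: 4 × 2 = 8 from the double-bond units + 2 from the S atom = 10.
That gives a 4n+2 count (10, n = 2).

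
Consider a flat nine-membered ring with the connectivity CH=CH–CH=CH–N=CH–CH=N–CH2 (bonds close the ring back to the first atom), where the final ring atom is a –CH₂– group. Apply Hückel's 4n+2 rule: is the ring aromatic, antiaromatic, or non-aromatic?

Non-aromatic

At the CH2 position, the tetrahedral CH₂ carbon is sp³ and has no p orbital in the ring π system; the ring's p-orbital overlap is broken there.
Without a continuous loop of overlapping p orbitals the Hückel electron count never comes into play.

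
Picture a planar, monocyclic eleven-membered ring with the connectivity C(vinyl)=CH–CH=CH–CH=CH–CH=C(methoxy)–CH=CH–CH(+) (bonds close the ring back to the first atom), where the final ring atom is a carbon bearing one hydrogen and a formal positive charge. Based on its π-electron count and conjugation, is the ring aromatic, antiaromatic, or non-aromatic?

The p orbitals form a continuous loop: every atom in a ring double bond is sp² and brings one electron to the p orbital; the carbocation has an empty p orbital. The ring is fully conjugated.
Counting π electrons: 5 × 2 = 10 from the double-bond units + 0 from the CH(+) atom = 10.
That gives a 4n+2 count (10, n = 2).

Aromatic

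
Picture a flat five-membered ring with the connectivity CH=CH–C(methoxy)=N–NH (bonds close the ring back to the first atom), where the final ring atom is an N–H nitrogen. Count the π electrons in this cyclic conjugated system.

6

The p orbitals form a continuous loop: the double-bond atoms are sp², each contributing one p electron; the doubly-bonded nitrogens are pyridine-type — their lone pairs lie in the ring plane, leaving one electron in the p orbital; the pyrrole-type nitrogen donates its lone pair from the p orbital. The ring is fully conjugated.
π-electron count: 2 × 2 = 4 from the double-bond units + 2 from the NH atom = 6.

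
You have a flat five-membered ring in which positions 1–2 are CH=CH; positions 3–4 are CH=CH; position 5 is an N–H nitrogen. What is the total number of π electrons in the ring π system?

Check conjugation: each doubly-bonded ring atom is sp² with one p-orbital electron; the pyrrole-type nitrogen donates its lone pair from the p orbital — every position has a p orbital, so the cyclic π system is continuous.
π-electron count: 2 × 2 = 4 from the double-bond units + 2 from the NH atom = 6.
(This ring is pyrrole.)

6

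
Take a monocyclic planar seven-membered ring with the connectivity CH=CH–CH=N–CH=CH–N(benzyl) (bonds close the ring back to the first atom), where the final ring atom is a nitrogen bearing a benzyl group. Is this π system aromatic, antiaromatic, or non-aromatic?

Every ring atom contributes a p orbital perpendicular to the ring (each doubly-bonded ring atom is sp² with one p-orbital electron; each =N– nitrogen is pyridine-type (lone pair in the sp² plane, one electron in the p orbital); the pyrrole-type nitrogen donates its lone pair from the p orbital), so the π system is cyclic and fully conjugated.
Counting π electrons: 3 × 2 = 6 from the double-bond units + 2 from the N(benzyl) atom = 8.
8 is a 4n count (n = 2), so the planar conjugated ring is antiaromatic.

Antiaromatic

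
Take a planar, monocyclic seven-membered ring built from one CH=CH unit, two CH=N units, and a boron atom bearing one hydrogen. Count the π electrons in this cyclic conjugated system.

6

All ring atoms are sp² and supply a p orbital to the ring (every atom in a ring double bond is sp² and brings one electron to the p orbital; each =N– nitrogen is pyridine-type (lone pair in the sp² plane, one electron in the p orbital); the boron has an empty p orbital); the conjugation is uninterrupted.
Tallying contributions gives 3 × 2 = 6 from the double-bond units + 0 from the BH atom = 6.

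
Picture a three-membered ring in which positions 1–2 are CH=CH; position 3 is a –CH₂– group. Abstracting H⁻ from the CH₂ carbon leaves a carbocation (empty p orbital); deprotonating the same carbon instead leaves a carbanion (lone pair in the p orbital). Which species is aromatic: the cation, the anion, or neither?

Once that carbon is sp², every ring atom has a p orbital and both ions are fully conjugated.
Cation: 1 × 2 + 0 = 2 π electrons → 4(0)+2, aromatic.
Anion: 1 × 2 + 2 = 4 π electrons → 4(1), antiaromatic.

The cation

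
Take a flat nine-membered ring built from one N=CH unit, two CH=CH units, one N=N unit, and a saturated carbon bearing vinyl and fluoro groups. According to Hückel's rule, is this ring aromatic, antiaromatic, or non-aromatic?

At the C(vinyl)(fluoro) position, that saturated carbon is sp³ and has no p orbital in the ring π system; the ring's p-orbital overlap is broken there.
Broken conjugation rules out both aromaticity and antiaromaticity.

Non-aromatic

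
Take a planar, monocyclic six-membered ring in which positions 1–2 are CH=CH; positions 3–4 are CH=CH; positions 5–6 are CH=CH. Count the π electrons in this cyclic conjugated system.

Check conjugation: each doubly-bonded ring atom is sp² with one p-orbital electron — every position has a p orbital, so the cyclic π system is continuous.
π-electron count: 3 × 2 = 6 from the 3 double-bond units.

6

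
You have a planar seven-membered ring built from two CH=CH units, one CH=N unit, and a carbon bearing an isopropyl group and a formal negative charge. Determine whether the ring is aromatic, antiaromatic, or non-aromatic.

All ring atoms are sp² and supply a p orbital to the ring (every atom in a ring double bond is sp² and brings one electron to the p orbital; the doubly-bonded nitrogens are pyridine-type — their lone pairs lie in the ring plane, leaving one electron in the p orbital; the carbanion's lone pair occupies the p orbital); the conjugation is uninterrupted.
Tallying contributions gives 3 × 2 = 6 from the double-bond units + 2 from the C(isopropyl)(-) atom = 8.
With 8 = 4·2 π electrons, Hückel's rule classifies the planar ring as antiaromatic.

Antiaromatic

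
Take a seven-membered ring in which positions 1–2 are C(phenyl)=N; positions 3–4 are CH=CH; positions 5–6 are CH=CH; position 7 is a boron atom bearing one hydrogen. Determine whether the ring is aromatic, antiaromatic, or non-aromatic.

Aromatic

All ring atoms are sp² and supply a p orbital to the ring (each doubly-bonded ring atom is sp² with one p-orbital electron; the doubly-bonded nitrogens are pyridine-type — their lone pairs lie in the ring plane, leaving one electron in the p orbital; the boron has an empty p orbital); the conjugation is uninterrupted.
Counting π electrons: 3 × 2 = 6 from the double-bond units + 0 from the BH atom = 6.
Since 6 = 4·1 + 2, the ring meets the 4n+2 criterion.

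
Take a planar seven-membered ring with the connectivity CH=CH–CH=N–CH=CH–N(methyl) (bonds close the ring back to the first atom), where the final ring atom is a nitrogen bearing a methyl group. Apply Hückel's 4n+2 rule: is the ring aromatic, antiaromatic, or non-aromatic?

Every ring atom contributes a p orbital perpendicular to the ring (every atom in a ring double bond is sp² and brings one electron to the p orbital; each sp² =N– keeps its lone pair in-plane and puts one electron into the π system; the pyrrole-type nitrogen donates its lone pair from the p orbital), so the π system is cyclic and fully conjugated.
Tallying contributions gives 3 × 2 = 6 from the double-bond units + 2 from the N(methyl) atom = 8.
8 is a 4n count (n = 2), so the planar conjugated ring is antiaromatic.

Antiaromatic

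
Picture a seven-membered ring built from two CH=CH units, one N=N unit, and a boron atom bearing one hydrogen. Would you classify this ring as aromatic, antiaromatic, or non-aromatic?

Aromatic

All ring atoms are sp² and supply a p orbital to the ring (each doubly-bonded ring atom is sp² with one p-orbital electron; each sp² =N– keeps its lone pair in-plane and puts one electron into the π system; the boron has an empty p orbital); the conjugation is uninterrupted.
Adding the contributions, 3 × 2 = 6 from the double-bond units + 0 from the BH atom = 6.
With 6 π electrons (n = 1), the Hückel 4n+2 condition holds.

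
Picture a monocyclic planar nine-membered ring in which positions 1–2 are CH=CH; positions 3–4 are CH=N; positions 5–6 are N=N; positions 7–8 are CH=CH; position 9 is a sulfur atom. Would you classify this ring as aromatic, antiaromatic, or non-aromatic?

All ring atoms are sp² and supply a p orbital to the ring (each doubly-bonded ring atom is sp² with one p-orbital electron; the doubly-bonded nitrogens are pyridine-type — their lone pairs lie in the ring plane, leaving one electron in the p orbital; the sulfur donates one lone pair from its p orbital); the conjugation is uninterrupted.
Tallying contributions gives 4 × 2 = 8 from the double-bond units + 2 from the S atom = 10.
Since 10 = 4·2 + 2, the ring meets the 4n+2 criterion.

Aromatic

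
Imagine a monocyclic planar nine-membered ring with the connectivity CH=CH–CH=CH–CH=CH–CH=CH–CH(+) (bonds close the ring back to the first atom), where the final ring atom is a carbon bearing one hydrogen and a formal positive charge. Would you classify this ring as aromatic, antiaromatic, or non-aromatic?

Antiaromatic

The p orbitals form a continuous loop: each doubly-bonded ring atom is sp² with one p-orbital electron; the carbocation has an empty p orbital. The ring is fully conjugated.
π-electron count: 4 × 2 = 8 from the double-bond units + 0 from the CH(+) atom = 8.
A 4n π count (8, n = 2) in a planar conjugated ring means antiaromatic.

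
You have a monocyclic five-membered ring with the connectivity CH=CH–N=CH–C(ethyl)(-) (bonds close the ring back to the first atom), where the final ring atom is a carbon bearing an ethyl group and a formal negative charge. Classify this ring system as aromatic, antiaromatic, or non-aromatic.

Aromatic

Check conjugation: every atom in a ring double bond is sp² and brings one electron to the p orbital; each sp² =N– keeps its lone pair in-plane and puts one electron into the π system; the carbanion's lone pair occupies the p orbital — every position has a p orbital, so the cyclic π system is continuous.
Tallying contributions gives 2 × 2 = 4 from the double-bond units + 2 from the C(ethyl)(-) atom = 6.
That gives a 4n+2 count (6, n = 1).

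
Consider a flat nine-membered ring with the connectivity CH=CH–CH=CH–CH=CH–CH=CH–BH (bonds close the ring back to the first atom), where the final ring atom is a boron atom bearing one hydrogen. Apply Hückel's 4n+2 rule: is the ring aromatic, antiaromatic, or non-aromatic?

Antiaromatic

All ring atoms are sp² and supply a p orbital to the ring (each doubly-bonded ring atom is sp² with one p-orbital electron; the boron has an empty p orbital); the conjugation is uninterrupted.
π-electron count: 4 × 2 = 8 from the double-bond units + 0 from the BH atom = 8.
8 = 4(2); a planar, fully conjugated 4n system is antiaromatic.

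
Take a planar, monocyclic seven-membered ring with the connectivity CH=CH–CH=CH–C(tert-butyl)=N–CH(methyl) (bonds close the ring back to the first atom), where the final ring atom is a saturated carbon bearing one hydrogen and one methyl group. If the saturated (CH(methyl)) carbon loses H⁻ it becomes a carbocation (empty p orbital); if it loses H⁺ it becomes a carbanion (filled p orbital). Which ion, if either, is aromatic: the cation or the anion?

The cation

In either ion the ring is fully conjugated: every atom, including the new sp² carbon, supplies a p orbital.
Cation: 3 × 2 + 0 = 6 π electrons → 4(1)+2, aromatic.
Anion: 3 × 2 + 2 = 8 π electrons → 4(2), antiaromatic.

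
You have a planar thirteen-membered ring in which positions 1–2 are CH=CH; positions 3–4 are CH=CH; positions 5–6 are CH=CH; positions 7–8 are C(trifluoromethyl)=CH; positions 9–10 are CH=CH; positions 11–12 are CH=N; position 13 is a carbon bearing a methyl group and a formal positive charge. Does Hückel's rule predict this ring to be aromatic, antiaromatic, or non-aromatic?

Antiaromatic

The p orbitals form a continuous loop: every atom in a ring double bond is sp² and brings one electron to the p orbital; each =N– nitrogen is pyridine-type (lone pair in the sp² plane, one electron in the p orbital); the carbocation has an empty p orbital. The ring is fully conjugated.
π-electron count: 6 × 2 = 12 from the double-bond units + 0 from the C(methyl)(+) atom = 12.
A 4n π count (12, n = 3) in a planar conjugated ring means antiaromatic.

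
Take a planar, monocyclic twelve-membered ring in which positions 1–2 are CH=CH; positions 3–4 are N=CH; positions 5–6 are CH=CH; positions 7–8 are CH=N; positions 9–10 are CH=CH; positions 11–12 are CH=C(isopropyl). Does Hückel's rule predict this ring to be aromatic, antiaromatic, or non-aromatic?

Every ring atom contributes a p orbital perpendicular to the ring (the double-bond atoms are sp², each contributing one p electron; the doubly-bonded nitrogens are pyridine-type — their lone pairs lie in the ring plane, leaving one electron in the p orbital), so the π system is cyclic and fully conjugated.
Adding the contributions, 6 × 2 = 12 from the 6 double-bond units.
12 = 4(3); a planar, fully conjugated 4n system is antiaromatic.

Antiaromatic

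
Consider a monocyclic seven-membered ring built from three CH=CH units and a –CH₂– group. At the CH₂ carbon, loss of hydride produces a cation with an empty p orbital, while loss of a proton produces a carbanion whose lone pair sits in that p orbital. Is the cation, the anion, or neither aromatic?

The cation

In either ion the ring is fully conjugated: every atom, including the new sp² carbon, supplies a p orbital.
Cation: 3 × 2 + 0 = 6 π electrons → 4(1)+2, aromatic.
Anion: 3 × 2 + 2 = 8 π electrons → 4(2), antiaromatic.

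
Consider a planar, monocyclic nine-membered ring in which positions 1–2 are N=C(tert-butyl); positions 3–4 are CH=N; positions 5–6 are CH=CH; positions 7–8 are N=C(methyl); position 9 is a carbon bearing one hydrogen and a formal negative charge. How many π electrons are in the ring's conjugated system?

10

Check conjugation: every atom in a ring double bond is sp² and brings one electron to the p orbital; the doubly-bonded nitrogens are pyridine-type — their lone pairs lie in the ring plane, leaving one electron in the p orbital; the carbanion's lone pair occupies the p orbital — every position has a p orbital, so the cyclic π system is continuous.
π-electron count: 4 × 2 = 8 from the double-bond units + 2 from the CH(-) atom = 10.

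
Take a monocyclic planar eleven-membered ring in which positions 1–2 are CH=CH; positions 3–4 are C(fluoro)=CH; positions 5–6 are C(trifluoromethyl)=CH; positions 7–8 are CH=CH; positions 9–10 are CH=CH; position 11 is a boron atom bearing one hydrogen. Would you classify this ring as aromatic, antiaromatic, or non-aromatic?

Every ring atom contributes a p orbital perpendicular to the ring (every atom in a ring double bond is sp² and brings one electron to the p orbital; the boron has an empty p orbital), so the π system is cyclic and fully conjugated.
π-electron count: 5 × 2 = 10 from the double-bond units + 0 from the BH atom = 10.
10 = 4(2) + 2, which satisfies Hückel's 4n+2 rule.

Aromatic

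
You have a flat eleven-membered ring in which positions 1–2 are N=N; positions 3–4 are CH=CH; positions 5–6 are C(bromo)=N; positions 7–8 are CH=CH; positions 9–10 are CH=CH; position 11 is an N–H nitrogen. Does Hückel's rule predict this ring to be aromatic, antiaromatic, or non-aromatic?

All ring atoms are sp² and supply a p orbital to the ring (each doubly-bonded ring atom is sp² with one p-orbital electron; the doubly-bonded nitrogens are pyridine-type — their lone pairs lie in the ring plane, leaving one electron in the p orbital; the pyrrole-type nitrogen donates its lone pair from the p orbital); the conjugation is uninterrupted.
Tallying contributions gives 5 × 2 = 10 from the double-bond units + 2 from the NH atom = 12.
12 = 4(3); a planar, fully conjugated 4n system is antiaromatic.

Antiaromatic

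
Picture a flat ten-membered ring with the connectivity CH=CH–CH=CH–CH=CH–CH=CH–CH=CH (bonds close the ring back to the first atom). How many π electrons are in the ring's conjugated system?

10

Every ring atom contributes a p orbital perpendicular to the ring (each doubly-bonded ring atom is sp² with one p-orbital electron), so the π system is cyclic and fully conjugated.
Tallying contributions gives 5 × 2 = 10 from the 5 double-bond units.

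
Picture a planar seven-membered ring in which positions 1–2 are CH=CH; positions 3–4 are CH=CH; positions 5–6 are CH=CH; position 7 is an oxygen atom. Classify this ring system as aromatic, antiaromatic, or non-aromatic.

Antiaromatic

All ring atoms are sp² and supply a p orbital to the ring (the double-bond atoms are sp², each contributing one p electron; the oxygen donates one lone pair from its p orbital); the conjugation is uninterrupted.
Adding the contributions, 3 × 2 = 6 from the double-bond units + 2 from the O atom = 8.
A 4n π count (8, n = 2) in a planar conjugated ring means antiaromatic.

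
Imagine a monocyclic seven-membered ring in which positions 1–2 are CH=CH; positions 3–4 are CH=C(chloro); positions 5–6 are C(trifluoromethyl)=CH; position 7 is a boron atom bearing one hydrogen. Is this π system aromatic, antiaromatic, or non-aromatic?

Aromatic

The p orbitals form a continuous loop: the double-bond atoms are sp², each contributing one p electron; the boron has an empty p orbital. The ring is fully conjugated.
Tallying contributions gives 3 × 2 = 6 from the double-bond units + 0 from the BH atom = 6.
6 = 4(1) + 2, which satisfies Hückel's 4n+2 rule.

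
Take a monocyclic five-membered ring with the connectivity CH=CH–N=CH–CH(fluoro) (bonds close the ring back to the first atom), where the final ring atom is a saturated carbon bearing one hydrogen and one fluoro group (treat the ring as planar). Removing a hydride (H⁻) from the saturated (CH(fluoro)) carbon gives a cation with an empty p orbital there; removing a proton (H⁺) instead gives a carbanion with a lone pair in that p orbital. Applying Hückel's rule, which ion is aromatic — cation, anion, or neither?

Once that carbon is sp², every ring atom has a p orbital and both ions are fully conjugated.
Cation: 2 × 2 + 0 = 4 π electrons → 4(1), antiaromatic.
Anion: 2 × 2 + 2 = 6 π electrons → 4(1)+2, aromatic.

The anion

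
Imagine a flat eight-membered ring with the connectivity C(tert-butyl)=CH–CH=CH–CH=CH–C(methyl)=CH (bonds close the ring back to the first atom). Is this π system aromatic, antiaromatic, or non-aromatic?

Antiaromatic

Check conjugation: each doubly-bonded ring atom is sp² with one p-orbital electron — every position has a p orbital, so the cyclic π system is continuous.
Adding the contributions, 4 × 2 = 8 from the 4 double-bond units.
8 is a 4n count (n = 2), so the planar conjugated ring is antiaromatic.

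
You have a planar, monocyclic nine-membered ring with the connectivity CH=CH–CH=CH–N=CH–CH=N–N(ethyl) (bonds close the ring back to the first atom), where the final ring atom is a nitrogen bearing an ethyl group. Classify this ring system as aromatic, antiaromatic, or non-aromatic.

Aromatic

All ring atoms are sp² and supply a p orbital to the ring (each doubly-bonded ring atom is sp² with one p-orbital electron; the doubly-bonded nitrogens are pyridine-type — their lone pairs lie in the ring plane, leaving one electron in the p orbital; the pyrrole-type nitrogen donates its lone pair from the p orbital); the conjugation is uninterrupted.
Counting π electrons: 4 × 2 = 8 from the double-bond units + 2 from the N(ethyl) atom = 10.
10 = 4(2) + 2, which satisfies Hückel's 4n+2 rule.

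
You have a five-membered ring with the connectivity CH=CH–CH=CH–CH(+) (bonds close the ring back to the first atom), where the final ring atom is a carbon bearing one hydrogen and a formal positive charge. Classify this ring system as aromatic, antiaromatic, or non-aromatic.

Check conjugation: each doubly-bonded ring atom is sp² with one p-orbital electron; the carbocation has an empty p orbital — every position has a p orbital, so the cyclic π system is continuous.
Tallying contributions gives 2 × 2 = 4 from the double-bond units + 0 from the CH(+) atom = 4.
With 4 = 4·1 π electrons, Hückel's rule classifies the planar ring as antiaromatic.
(The species described is the cyclopentadienyl cation.)

Antiaromatic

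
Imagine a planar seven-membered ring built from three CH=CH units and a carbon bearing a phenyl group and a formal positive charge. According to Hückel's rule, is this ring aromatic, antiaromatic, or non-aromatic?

Aromatic

Every ring atom contributes a p orbital perpendicular to the ring (each doubly-bonded ring atom is sp² with one p-orbital electron; the carbocation has an empty p orbital), so the π system is cyclic and fully conjugated.
π-electron count: 3 × 2 = 6 from the double-bond units + 0 from the C(phenyl)(+) atom = 6.
That gives a 4n+2 count (6, n = 1).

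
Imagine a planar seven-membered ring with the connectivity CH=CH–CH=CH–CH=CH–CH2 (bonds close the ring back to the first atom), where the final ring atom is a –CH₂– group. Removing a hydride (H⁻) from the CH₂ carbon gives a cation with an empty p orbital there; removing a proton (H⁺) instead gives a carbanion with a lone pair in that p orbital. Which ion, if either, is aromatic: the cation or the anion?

The cation

In both ions every ring atom is sp² and contributes a p orbital, so both rings are fully conjugated.
Cation: 3 × 2 + 0 = 6 π electrons → 4(1)+2, aromatic.
Anion: 3 × 2 + 2 = 8 π electrons → 4(2), antiaromatic.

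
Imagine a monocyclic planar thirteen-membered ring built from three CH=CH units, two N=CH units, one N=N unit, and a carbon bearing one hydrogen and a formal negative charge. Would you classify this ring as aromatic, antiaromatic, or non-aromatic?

All ring atoms are sp² and supply a p orbital to the ring (every atom in a ring double bond is sp² and brings one electron to the p orbital; each sp² =N– keeps its lone pair in-plane and puts one electron into the π system; the carbanion's lone pair occupies the p orbital); the conjugation is uninterrupted.
π-electron count: 6 × 2 = 12 from the double-bond units + 2 from the CH(-) atom = 14.
That gives a 4n+2 count (14, n = 3).

Aromatic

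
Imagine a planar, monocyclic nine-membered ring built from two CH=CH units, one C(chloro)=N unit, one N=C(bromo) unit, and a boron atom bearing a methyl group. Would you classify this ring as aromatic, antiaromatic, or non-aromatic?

All ring atoms are sp² and supply a p orbital to the ring (each doubly-bonded ring atom is sp² with one p-orbital electron; each =N– nitrogen is pyridine-type (lone pair in the sp² plane, one electron in the p orbital); the boron has an empty p orbital); the conjugation is uninterrupted.
Adding the contributions, 4 × 2 = 8 from the double-bond units + 0 from the B(methyl) atom = 8.
With 8 = 4·2 π electrons, Hückel's rule classifies the planar ring as antiaromatic.

Antiaromatic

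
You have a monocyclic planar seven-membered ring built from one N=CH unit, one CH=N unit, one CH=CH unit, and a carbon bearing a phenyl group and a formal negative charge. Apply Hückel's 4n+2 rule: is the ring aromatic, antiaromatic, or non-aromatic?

Antiaromatic

Check conjugation: every atom in a ring double bond is sp² and brings one electron to the p orbital; each sp² =N– keeps its lone pair in-plane and puts one electron into the π system; the carbanion's lone pair occupies the p orbital — every position has a p orbital, so the cyclic π system is continuous.
Adding the contributions, 3 × 2 = 6 from the double-bond units + 2 from the C(phenyl)(-) atom = 8.
A 4n π count (8, n = 2) in a planar conjugated ring means antiaromatic.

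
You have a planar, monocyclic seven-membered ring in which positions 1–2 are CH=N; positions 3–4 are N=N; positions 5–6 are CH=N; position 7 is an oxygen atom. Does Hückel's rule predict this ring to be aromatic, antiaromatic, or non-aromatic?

Antiaromatic

Check conjugation: every atom in a ring double bond is sp² and brings one electron to the p orbital; each =N– nitrogen is pyridine-type (lone pair in the sp² plane, one electron in the p orbital); the oxygen donates one lone pair from its p orbital — every position has a p orbital, so the cyclic π system is continuous.
Counting π electrons: 3 × 2 = 6 from the double-bond units + 2 from the O atom = 8.
A 4n π count (8, n = 2) in a planar conjugated ring means antiaromatic.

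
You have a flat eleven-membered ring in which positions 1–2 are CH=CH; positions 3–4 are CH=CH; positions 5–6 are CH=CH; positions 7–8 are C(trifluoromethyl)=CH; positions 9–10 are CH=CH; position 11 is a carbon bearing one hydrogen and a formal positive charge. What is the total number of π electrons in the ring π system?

All ring atoms are sp² and supply a p orbital to the ring (the double-bond atoms are sp², each contributing one p electron; the carbocation has an empty p orbital); the conjugation is uninterrupted.
Tallying contributions gives 5 × 2 = 10 from the double-bond units + 0 from the CH(+) atom = 10.

10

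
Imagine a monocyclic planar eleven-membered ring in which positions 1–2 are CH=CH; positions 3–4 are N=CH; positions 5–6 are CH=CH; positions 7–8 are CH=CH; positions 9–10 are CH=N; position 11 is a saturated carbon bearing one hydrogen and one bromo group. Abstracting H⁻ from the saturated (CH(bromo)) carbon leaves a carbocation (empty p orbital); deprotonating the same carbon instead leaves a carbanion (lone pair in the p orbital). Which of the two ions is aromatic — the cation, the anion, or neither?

The cation

Once that carbon is sp², every ring atom has a p orbital and both ions are fully conjugated.
Cation: 5 × 2 + 0 = 10 π electrons → 4(2)+2, aromatic.
Anion: 5 × 2 + 2 = 12 π electrons → 4(3), antiaromatic.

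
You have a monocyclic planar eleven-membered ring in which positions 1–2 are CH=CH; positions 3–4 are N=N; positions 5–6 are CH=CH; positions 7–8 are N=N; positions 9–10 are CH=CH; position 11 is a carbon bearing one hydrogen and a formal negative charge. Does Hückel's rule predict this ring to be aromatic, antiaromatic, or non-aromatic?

Check conjugation: every atom in a ring double bond is sp² and brings one electron to the p orbital; each =N– nitrogen is pyridine-type (lone pair in the sp² plane, one electron in the p orbital); the carbanion's lone pair occupies the p orbital — every position has a p orbital, so the cyclic π system is continuous.
Adding the contributions, 5 × 2 = 10 from the double-bond units + 2 from the CH(-) atom = 12.
A 4n π count (12, n = 3) in a planar conjugated ring means antiaromatic.

Antiaromatic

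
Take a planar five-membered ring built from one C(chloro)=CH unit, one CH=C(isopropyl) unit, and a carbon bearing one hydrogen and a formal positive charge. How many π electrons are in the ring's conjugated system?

Every ring atom contributes a p orbital perpendicular to the ring (each doubly-bonded ring atom is sp² with one p-orbital electron; the carbocation has an empty p orbital), so the π system is cyclic and fully conjugated.
Tallying contributions gives 2 × 2 = 4 from the double-bond units + 0 from the CH(+) atom = 4.

4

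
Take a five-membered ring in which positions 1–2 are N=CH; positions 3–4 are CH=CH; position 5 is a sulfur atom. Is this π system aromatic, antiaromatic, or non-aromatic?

Aromatic

All ring atoms are sp² and supply a p orbital to the ring (the double-bond atoms are sp², each contributing one p electron; the doubly-bonded nitrogens are pyridine-type — their lone pairs lie in the ring plane, leaving one electron in the p orbital; the sulfur donates one lone pair from its p orbital); the conjugation is uninterrupted.
Counting π electrons: 2 × 2 = 4 from the double-bond units + 2 from the S atom = 6.
With 6 π electrons (n = 1), the Hückel 4n+2 condition holds.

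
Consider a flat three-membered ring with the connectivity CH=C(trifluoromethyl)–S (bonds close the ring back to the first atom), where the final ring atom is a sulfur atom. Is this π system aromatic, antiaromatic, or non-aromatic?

All ring atoms are sp² and supply a p orbital to the ring (each doubly-bonded ring atom is sp² with one p-orbital electron; the sulfur donates one lone pair from its p orbital); the conjugation is uninterrupted.
Tallying contributions gives 1 × 2 = 2 from the double-bond unit + 2 from the S atom = 4.
4 is a 4n count (n = 1), so the planar conjugated ring is antiaromatic.

Antiaromatic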